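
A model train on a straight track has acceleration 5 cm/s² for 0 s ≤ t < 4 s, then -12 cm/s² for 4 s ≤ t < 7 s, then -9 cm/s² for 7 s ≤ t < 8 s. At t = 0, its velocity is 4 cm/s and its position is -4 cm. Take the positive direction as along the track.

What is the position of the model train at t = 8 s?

On each constant-a segment, Δv = aΔt and Δx = v₀Δt + ½aΔt²; chain segment to segment.
0–4 s: v starts 4 cm/s; Δx = 4·4 + ½·5·4² = 56 cm; v ends 24 cm/s.
4–7 s: v starts 24 cm/s; Δx = 24·3 + ½·-12·3² = 18 cm; v ends -12 cm/s.
7–8 s: v starts -12 cm/s; Δx = -12·1 + ½·-9·1² = -16.5 cm; v ends -21 cm/s.
x(8) = -4 + Σ Δx = 53.5 cm.

53.5 cm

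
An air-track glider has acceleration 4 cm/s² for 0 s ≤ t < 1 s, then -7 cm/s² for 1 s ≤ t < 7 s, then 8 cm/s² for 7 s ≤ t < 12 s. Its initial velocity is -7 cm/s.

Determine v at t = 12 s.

Δv equals the area under the a-t graph; then v = v₀ + Δv.
0–1 s: 4 × 1 = 4 cm/s
1–7 s: -7 × 6 = -42 cm/s
7–12 s: 8 × 5 = 40 cm/s
Δv = 2 cm/s, so v(12) = -7 + (2) = -5 cm/s.

-5 cm/s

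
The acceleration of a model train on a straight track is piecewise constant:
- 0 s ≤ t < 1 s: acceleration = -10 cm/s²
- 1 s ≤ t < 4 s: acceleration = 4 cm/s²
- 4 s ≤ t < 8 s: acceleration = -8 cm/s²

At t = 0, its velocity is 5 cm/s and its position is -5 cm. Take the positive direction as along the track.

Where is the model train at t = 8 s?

On each constant-a segment, Δv = aΔt and Δx = v₀Δt + ½aΔt²; chain segment to segment.
0–1 s: v starts 5 cm/s; Δx = 5·1 + ½·-10·1² = 0 cm; v ends -5 cm/s.
1–4 s: v starts -5 cm/s; Δx = -5·3 + ½·4·3² = 3 cm; v ends 7 cm/s.
4–8 s: v starts 7 cm/s; Δx = 7·4 + ½·-8·4² = -36 cm; v ends -25 cm/s.
x(8) = -5 + Σ Δx = -38 cm.

-38 cm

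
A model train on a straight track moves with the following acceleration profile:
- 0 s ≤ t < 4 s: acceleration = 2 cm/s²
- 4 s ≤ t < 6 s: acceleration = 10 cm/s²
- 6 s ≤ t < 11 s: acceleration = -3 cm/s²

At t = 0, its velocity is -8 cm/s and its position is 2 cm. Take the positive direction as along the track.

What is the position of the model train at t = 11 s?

68.5 cm

On each constant-a segment, Δv = aΔt and Δx = v₀Δt + ½aΔt²; chain segment to segment.
0–4 s: v starts -8 cm/s; Δx = -8·4 + ½·2·4² = -16 cm; v ends 0 cm/s.
4–6 s: v starts 0 cm/s; Δx = 0·2 + ½·10·2² = 20 cm; v ends 20 cm/s.
6–11 s: v starts 20 cm/s; Δx = 20·5 + ½·-3·5² = 62.5 cm; v ends 5 cm/s.
x(11) = 2 + Σ Δx = 68.5 cm.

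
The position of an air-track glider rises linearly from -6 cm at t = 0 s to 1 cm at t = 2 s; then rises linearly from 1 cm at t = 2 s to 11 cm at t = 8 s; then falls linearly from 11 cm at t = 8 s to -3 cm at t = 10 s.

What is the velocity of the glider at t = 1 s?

3.5 cm/s

Velocity is the slope of the x-t graph on 0–2 s: (1 − -6)/(2 − 0) = 3.5 cm/s.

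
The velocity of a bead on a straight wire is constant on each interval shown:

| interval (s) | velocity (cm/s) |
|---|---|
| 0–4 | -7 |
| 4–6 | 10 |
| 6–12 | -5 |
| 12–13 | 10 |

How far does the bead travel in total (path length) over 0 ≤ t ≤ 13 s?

88 cm

Total distance travelled is ∫|v| dt — sum the magnitudes of each area piece.
0–4 s: |-7| × 4 = 28 cm
4–6 s: |10| × 2 = 20 cm
6–12 s: |-5| × 6 = 30 cm
12–13 s: |10| × 1 = 10 cm
Total distance = 88 cm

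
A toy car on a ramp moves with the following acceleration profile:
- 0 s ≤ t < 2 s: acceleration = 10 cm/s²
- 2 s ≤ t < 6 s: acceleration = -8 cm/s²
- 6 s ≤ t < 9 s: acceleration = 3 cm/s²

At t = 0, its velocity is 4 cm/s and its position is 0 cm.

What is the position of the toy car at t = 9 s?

49.5 cm

On each constant-a segment, Δv = aΔt and Δx = v₀Δt + ½aΔt²; chain segment to segment.
0–2 s: v starts 4 cm/s; Δx = 4·2 + ½·10·2² = 28 cm; v ends 24 cm/s.
2–6 s: v starts 24 cm/s; Δx = 24·4 + ½·-8·4² = 32 cm; v ends -8 cm/s.
6–9 s: v starts -8 cm/s; Δx = -8·3 + ½·3·3² = -10.5 cm; v ends 1 cm/s.
x(9) = 0 + Σ Δx = 49.5 cm.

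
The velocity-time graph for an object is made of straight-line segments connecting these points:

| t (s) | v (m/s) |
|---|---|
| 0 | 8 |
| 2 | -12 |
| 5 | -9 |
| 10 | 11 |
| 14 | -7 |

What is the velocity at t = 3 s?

-11 m/s

On 2–5 s the graph is linear from -12 to -9 m/s: v(3) = -12 + (-9 − -12)·(3 − 2)/(5 − 2) = -11 m/s.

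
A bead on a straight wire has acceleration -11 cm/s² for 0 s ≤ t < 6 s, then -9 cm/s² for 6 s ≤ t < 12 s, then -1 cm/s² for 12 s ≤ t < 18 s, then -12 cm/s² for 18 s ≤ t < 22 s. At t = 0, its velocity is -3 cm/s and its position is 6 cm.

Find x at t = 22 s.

On each constant-a segment, Δv = aΔt and Δx = v₀Δt + ½aΔt²; chain segment to segment.
0–6 s: v starts -3 cm/s; Δx = -3·6 + ½·-11·6² = -216 cm; v ends -69 cm/s.
6–12 s: v starts -69 cm/s; Δx = -69·6 + ½·-9·6² = -576 cm; v ends -123 cm/s.
12–18 s: v starts -123 cm/s; Δx = -123·6 + ½·-1·6² = -756 cm; v ends -129 cm/s.
18–22 s: v starts -129 cm/s; Δx = -129·4 + ½·-12·4² = -612 cm; v ends -177 cm/s.
x(22) = 6 + Σ Δx = -2154 cm.

-2154 cm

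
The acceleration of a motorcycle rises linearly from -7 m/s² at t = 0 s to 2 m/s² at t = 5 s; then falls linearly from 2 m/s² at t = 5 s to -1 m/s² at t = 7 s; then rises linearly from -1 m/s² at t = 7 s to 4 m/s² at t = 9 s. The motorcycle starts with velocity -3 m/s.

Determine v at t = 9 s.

-11.5 m/s

Δv equals the area under the a-t graph; then v = v₀ + Δv.
0–5 s: ½(-7 + 2)(5) = -12.5 m/s
5–7 s: ½(2 + -1)(2) = 1 m/s
7–9 s: ½(-1 + 4)(2) = 3 m/s
Δv = -8.5 m/s, so v(9) = -3 + (-8.5) = -11.5 m/s.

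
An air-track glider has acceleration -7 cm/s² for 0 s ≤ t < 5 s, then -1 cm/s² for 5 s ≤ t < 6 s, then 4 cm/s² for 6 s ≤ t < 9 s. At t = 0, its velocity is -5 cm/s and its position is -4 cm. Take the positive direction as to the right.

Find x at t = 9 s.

-262 cm

On each constant-a segment, Δv = aΔt and Δx = v₀Δt + ½aΔt²; chain segment to segment.
0–5 s: v starts -5 cm/s; Δx = -5·5 + ½·-7·5² = -112.5 cm; v ends -40 cm/s.
5–6 s: v starts -40 cm/s; Δx = -40·1 + ½·-1·1² = -40.5 cm; v ends -41 cm/s.
6–9 s: v starts -41 cm/s; Δx = -41·3 + ½·4·3² = -105 cm; v ends -29 cm/s.
x(9) = -4 + Σ Δx = -262 cm.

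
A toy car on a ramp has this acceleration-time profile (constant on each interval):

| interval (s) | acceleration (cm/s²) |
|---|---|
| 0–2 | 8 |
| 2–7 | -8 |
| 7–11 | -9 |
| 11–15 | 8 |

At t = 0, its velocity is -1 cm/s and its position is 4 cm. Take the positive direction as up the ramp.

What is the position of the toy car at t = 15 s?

-359 cm

On each constant-a segment, Δv = aΔt and Δx = v₀Δt + ½aΔt²; chain segment to segment.
0–2 s: v starts -1 cm/s; Δx = -1·2 + ½·8·2² = 14 cm; v ends 15 cm/s.
2–7 s: v starts 15 cm/s; Δx = 15·5 + ½·-8·5² = -25 cm; v ends -25 cm/s.
7–11 s: v starts -25 cm/s; Δx = -25·4 + ½·-9·4² = -172 cm; v ends -61 cm/s.
11–15 s: v starts -61 cm/s; Δx = -61·4 + ½·8·4² = -180 cm; v ends -29 cm/s.
x(15) = 4 + Σ Δx = -359 cm.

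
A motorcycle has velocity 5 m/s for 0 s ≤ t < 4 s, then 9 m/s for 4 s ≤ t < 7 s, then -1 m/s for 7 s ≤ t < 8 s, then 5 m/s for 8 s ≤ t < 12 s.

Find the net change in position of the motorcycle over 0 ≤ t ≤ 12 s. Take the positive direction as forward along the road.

66 m

Net displacement equals the area under the velocity-time graph (areas below the axis count negative).
0–4 s: 5 × 4 = 20 m
4–7 s: 9 × 3 = 27 m
7–8 s: -1 × 1 = -1 m
8–12 s: 5 × 4 = 20 m
Net displacement = 66 m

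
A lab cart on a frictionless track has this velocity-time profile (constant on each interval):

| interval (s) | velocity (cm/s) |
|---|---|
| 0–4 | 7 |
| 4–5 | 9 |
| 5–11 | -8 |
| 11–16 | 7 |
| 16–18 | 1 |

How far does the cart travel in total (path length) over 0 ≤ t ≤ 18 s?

122 cm

Total distance travelled is ∫|v| dt — sum the magnitudes of each area piece.
0–4 s: |7| × 4 = 28 cm
4–5 s: |9| × 1 = 9 cm
5–11 s: |-8| × 6 = 48 cm
11–16 s: |7| × 5 = 35 cm
16–18 s: |1| × 2 = 2 cm
Total distance = 122 cm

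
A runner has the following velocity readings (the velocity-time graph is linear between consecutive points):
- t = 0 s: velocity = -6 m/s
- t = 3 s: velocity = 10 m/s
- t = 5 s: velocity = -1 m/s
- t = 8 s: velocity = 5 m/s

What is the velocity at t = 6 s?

1 m/s

On 5–8 s the graph is linear from -1 to 5 m/s: v(6) = -1 + (5 − -1)·(6 − 5)/(8 − 5) = 1 m/s.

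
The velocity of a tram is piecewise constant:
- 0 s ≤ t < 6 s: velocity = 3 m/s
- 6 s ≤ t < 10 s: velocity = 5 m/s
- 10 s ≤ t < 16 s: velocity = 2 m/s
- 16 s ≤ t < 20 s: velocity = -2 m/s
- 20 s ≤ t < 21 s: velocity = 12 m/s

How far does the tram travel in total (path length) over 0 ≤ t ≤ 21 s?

70 m

Total distance travelled is ∫|v| dt — sum the magnitudes of each area piece.
0–6 s: |3| × 6 = 18 m
6–10 s: |5| × 4 = 20 m
10–16 s: |2| × 6 = 12 m
16–20 s: |-2| × 4 = 8 m
20–21 s: |12| × 1 = 12 m
Total distance = 70 m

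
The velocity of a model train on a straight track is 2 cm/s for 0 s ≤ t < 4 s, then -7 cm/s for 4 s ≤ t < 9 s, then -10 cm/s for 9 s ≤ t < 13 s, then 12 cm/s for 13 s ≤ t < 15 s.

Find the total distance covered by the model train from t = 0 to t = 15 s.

Total distance travelled is ∫|v| dt — sum the magnitudes of each area piece.
0–4 s: |2| × 4 = 8 cm
4–9 s: |-7| × 5 = 35 cm
9–13 s: |-10| × 4 = 40 cm
13–15 s: |12| × 2 = 24 cm
Total distance = 107 cm

107 cm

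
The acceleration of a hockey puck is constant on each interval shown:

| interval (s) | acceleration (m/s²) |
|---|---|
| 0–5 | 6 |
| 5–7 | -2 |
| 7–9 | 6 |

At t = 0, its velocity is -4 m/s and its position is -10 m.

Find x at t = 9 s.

149 m

On each constant-a segment, Δv = aΔt and Δx = v₀Δt + ½aΔt²; chain segment to segment.
0–5 s: v starts -4 m/s; Δx = -4·5 + ½·6·5² = 55 m; v ends 26 m/s.
5–7 s: v starts 26 m/s; Δx = 26·2 + ½·-2·2² = 48 m; v ends 22 m/s.
7–9 s: v starts 22 m/s; Δx = 22·2 + ½·6·2² = 56 m; v ends 34 m/s.
x(9) = -10 + Σ Δx = 149 m.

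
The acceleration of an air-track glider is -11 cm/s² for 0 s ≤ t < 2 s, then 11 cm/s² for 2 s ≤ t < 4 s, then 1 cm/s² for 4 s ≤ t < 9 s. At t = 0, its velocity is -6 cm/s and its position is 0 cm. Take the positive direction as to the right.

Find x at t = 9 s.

On each constant-a segment, Δv = aΔt and Δx = v₀Δt + ½aΔt²; chain segment to segment.
0–2 s: v starts -6 cm/s; Δx = -6·2 + ½·-11·2² = -34 cm; v ends -28 cm/s.
2–4 s: v starts -28 cm/s; Δx = -28·2 + ½·11·2² = -34 cm; v ends -6 cm/s.
4–9 s: v starts -6 cm/s; Δx = -6·5 + ½·1·5² = -17.5 cm; v ends -1 cm/s.
x(9) = 0 + Σ Δx = -85.5 cm.

-85.5 cm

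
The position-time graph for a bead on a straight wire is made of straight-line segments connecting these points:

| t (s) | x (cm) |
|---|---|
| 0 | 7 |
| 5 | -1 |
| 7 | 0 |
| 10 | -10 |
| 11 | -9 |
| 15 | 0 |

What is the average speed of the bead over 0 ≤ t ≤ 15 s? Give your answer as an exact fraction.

29/15 cm/s

Average speed = (total path length)/(elapsed time); on a piecewise-linear x-t graph the path length is Σ|Δx|.
0–5 s: |Δx| = |-1 − 7| = 8 cm
5–7 s: |Δx| = |0 − -1| = 1 cm
7–10 s: |Δx| = |-10 − 0| = 10 cm
10–11 s: |Δx| = |-9 − -10| = 1 cm
11–15 s: |Δx| = |0 − -9| = 9 cm
Total path = 29 cm; average speed = 29/15 = 29/15 cm/s.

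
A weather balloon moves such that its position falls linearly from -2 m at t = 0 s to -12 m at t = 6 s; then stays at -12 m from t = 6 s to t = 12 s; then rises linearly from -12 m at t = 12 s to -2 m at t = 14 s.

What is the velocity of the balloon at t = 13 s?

Velocity is the slope of the x-t graph on 12–14 s: (-2 − -12)/(14 − 12) = 5 m/s.

5 m/s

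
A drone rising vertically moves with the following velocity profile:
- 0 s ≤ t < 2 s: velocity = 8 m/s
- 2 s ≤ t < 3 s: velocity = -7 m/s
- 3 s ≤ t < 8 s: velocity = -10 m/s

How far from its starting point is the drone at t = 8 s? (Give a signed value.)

-41 m

Net displacement equals the area under the velocity-time graph (areas below the axis count negative).
0–2 s: 8 × 2 = 16 m
2–3 s: -7 × 1 = -7 m
3–8 s: -10 × 5 = -50 m
Net displacement = -41 m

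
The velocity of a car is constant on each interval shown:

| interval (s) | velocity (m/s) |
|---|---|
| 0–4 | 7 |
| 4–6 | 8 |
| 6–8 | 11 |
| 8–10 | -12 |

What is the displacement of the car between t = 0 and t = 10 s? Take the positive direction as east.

42 m

Net displacement equals the area under the velocity-time graph (areas below the axis count negative).
0–4 s: 7 × 4 = 28 m
4–6 s: 8 × 2 = 16 m
6–8 s: 11 × 2 = 22 m
8–10 s: -12 × 2 = -24 m
Net displacement = 42 m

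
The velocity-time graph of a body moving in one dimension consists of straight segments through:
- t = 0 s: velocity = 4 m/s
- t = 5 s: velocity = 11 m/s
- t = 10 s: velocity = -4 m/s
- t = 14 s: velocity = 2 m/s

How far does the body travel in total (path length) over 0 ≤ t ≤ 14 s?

67 m

Distance (not displacement) is the total path length: add the absolute areas under v-t.
0–5 s: |½(4 + 11)(5)| = 37.5 m
5–10 s: v = 0 at t = 26/3 s; triangle areas 121/6 + 8/3 = 137/6 m
10–14 s: v = 0 at t = 38/3 s; triangle areas 16/3 + 4/3 = 20/3 m
Total distance = 67 m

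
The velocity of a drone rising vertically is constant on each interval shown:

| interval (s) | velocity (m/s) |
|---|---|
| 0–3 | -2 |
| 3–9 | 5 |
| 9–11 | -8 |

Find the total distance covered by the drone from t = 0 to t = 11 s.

52 m

Distance (not displacement) is the total path length: add the absolute areas under v-t.
0–3 s: |-2| × 3 = 6 m
3–9 s: |5| × 6 = 30 m
9–11 s: |-8| × 2 = 16 m
Total distance = 52 m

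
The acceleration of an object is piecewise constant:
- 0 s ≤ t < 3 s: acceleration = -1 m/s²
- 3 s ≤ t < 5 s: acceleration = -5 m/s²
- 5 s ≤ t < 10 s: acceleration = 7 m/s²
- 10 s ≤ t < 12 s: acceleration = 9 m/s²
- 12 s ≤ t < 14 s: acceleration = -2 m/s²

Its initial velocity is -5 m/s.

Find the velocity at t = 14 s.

Δv equals the area under the a-t graph; then v = v₀ + Δv.
0–3 s: -1 × 3 = -3 m/s
3–5 s: -5 × 2 = -10 m/s
5–10 s: 7 × 5 = 35 m/s
10–12 s: 9 × 2 = 18 m/s
12–14 s: -2 × 2 = -4 m/s
Δv = 36 m/s, so v(14) = -5 + (36) = 31 m/s.

31 m/s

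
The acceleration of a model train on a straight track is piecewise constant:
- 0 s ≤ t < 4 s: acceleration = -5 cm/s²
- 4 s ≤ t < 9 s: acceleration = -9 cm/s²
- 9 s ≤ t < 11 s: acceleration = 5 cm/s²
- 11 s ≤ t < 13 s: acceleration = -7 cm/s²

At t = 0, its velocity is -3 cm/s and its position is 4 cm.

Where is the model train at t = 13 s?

-531.5 cm

On each constant-a segment, Δv = aΔt and Δx = v₀Δt + ½aΔt²; chain segment to segment.
0–4 s: v starts -3 cm/s; Δx = -3·4 + ½·-5·4² = -52 cm; v ends -23 cm/s.
4–9 s: v starts -23 cm/s; Δx = -23·5 + ½·-9·5² = -227.5 cm; v ends -68 cm/s.
9–11 s: v starts -68 cm/s; Δx = -68·2 + ½·5·2² = -126 cm; v ends -58 cm/s.
11–13 s: v starts -58 cm/s; Δx = -58·2 + ½·-7·2² = -130 cm; v ends -72 cm/s.
x(13) = 4 + Σ Δx = -531.5 cm.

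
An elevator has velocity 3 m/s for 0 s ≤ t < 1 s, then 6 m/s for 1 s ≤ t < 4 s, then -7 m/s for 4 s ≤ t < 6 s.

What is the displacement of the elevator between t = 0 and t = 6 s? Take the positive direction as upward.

Net displacement equals the area under the velocity-time graph (areas below the axis count negative).
0–1 s: 3 × 1 = 3 m
1–4 s: 6 × 3 = 18 m
4–6 s: -7 × 2 = -14 m
Net displacement = 7 m

7 m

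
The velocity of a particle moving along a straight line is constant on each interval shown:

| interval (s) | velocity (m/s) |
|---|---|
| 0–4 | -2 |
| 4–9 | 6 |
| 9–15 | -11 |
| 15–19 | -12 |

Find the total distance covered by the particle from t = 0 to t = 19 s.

152 m

Distance (not displacement) is the total path length: add the absolute areas under v-t.
0–4 s: |-2| × 4 = 8 m
4–9 s: |6| × 5 = 30 m
9–15 s: |-11| × 6 = 66 m
15–19 s: |-12| × 4 = 48 m
Total distance = 152 m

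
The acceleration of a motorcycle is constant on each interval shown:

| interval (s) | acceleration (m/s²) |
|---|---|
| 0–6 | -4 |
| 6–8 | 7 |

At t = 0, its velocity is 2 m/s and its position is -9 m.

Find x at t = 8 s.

-99 m

On each constant-a segment, Δv = aΔt and Δx = v₀Δt + ½aΔt²; chain segment to segment.
0–6 s: v starts 2 m/s; Δx = 2·6 + ½·-4·6² = -60 m; v ends -22 m/s.
6–8 s: v starts -22 m/s; Δx = -22·2 + ½·7·2² = -30 m; v ends -8 m/s.
x(8) = -9 + Σ Δx = -99 m.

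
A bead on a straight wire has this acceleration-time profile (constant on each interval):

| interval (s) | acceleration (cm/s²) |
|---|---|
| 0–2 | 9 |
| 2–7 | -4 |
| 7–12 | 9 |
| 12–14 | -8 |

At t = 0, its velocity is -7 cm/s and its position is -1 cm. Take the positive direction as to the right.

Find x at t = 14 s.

131.5 cm

On each constant-a segment, Δv = aΔt and Δx = v₀Δt + ½aΔt²; chain segment to segment.
0–2 s: v starts -7 cm/s; Δx = -7·2 + ½·9·2² = 4 cm; v ends 11 cm/s.
2–7 s: v starts 11 cm/s; Δx = 11·5 + ½·-4·5² = 5 cm; v ends -9 cm/s.
7–12 s: v starts -9 cm/s; Δx = -9·5 + ½·9·5² = 67.5 cm; v ends 36 cm/s.
12–14 s: v starts 36 cm/s; Δx = 36·2 + ½·-8·2² = 56 cm; v ends 20 cm/s.
x(14) = -1 + Σ Δx = 131.5 cm.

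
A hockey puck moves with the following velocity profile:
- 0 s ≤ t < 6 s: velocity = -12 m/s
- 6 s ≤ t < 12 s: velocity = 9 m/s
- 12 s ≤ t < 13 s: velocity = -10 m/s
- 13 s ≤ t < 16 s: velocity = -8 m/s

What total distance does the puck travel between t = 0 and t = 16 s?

160 m

Total distance travelled is ∫|v| dt — sum the magnitudes of each area piece.
0–6 s: |-12| × 6 = 72 m
6–12 s: |9| × 6 = 54 m
12–13 s: |-10| × 1 = 10 m
13–16 s: |-8| × 3 = 24 m
Total distance = 160 m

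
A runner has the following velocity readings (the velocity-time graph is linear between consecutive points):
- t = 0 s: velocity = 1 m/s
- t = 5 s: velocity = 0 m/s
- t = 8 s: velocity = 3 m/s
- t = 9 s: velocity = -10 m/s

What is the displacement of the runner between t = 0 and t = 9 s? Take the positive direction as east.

Net displacement equals the area under the velocity-time graph (areas below the axis count negative).
0–5 s: ½(1 + 0)(5) = 2.5 m
5–8 s: ½(0 + 3)(3) = 4.5 m
8–9 s: ½(3 + -10)(1) = -3.5 m
Net displacement = 3.5 m

3.5 m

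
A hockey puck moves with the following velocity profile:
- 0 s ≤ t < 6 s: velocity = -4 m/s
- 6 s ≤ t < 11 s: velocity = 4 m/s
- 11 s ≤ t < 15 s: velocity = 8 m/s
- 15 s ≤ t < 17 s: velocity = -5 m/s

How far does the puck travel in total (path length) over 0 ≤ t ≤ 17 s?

Distance (not displacement) is the total path length: add the absolute areas under v-t.
0–6 s: |-4| × 6 = 24 m
6–11 s: |4| × 5 = 20 m
11–15 s: |8| × 4 = 32 m
15–17 s: |-5| × 2 = 10 m
Total distance = 86 m

86 m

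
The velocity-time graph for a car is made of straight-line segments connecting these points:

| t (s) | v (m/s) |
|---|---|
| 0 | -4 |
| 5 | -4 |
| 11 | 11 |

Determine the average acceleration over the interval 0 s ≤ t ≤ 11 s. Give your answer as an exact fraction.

15/11 m/s²

Average acceleration = Δv/Δt = (11 − -4)/(11 − 0) = 15/11 m/s².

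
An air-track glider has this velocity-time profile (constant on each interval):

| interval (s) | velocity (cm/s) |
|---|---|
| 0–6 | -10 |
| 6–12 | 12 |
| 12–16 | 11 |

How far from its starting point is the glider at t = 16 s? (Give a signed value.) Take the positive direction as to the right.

56 cm

Net displacement equals the area under the velocity-time graph (areas below the axis count negative).
0–6 s: -10 × 6 = -60 cm
6–12 s: 12 × 6 = 72 cm
12–16 s: 11 × 4 = 44 cm
Net displacement = 56 cm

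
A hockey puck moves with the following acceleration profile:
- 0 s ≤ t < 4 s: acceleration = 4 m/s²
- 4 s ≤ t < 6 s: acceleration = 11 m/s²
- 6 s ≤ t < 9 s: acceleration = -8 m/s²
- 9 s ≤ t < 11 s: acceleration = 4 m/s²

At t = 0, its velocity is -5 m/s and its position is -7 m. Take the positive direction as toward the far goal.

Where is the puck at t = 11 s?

138 m

On each constant-a segment, Δv = aΔt and Δx = v₀Δt + ½aΔt²; chain segment to segment.
0–4 s: v starts -5 m/s; Δx = -5·4 + ½·4·4² = 12 m; v ends 11 m/s.
4–6 s: v starts 11 m/s; Δx = 11·2 + ½·11·2² = 44 m; v ends 33 m/s.
6–9 s: v starts 33 m/s; Δx = 33·3 + ½·-8·3² = 63 m; v ends 9 m/s.
9–11 s: v starts 9 m/s; Δx = 9·2 + ½·4·2² = 26 m; v ends 17 m/s.
x(11) = -7 + Σ Δx = 138 m.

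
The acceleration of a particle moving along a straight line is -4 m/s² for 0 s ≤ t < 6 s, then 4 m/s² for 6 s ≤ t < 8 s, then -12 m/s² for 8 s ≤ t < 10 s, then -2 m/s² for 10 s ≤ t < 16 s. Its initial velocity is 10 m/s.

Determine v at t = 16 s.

Δv equals the area under the a-t graph; then v = v₀ + Δv.
0–6 s: -4 × 6 = -24 m/s
6–8 s: 4 × 2 = 8 m/s
8–10 s: -12 × 2 = -24 m/s
10–16 s: -2 × 6 = -12 m/s
Δv = -52 m/s, so v(16) = 10 + (-52) = -42 m/s.

-42 m/s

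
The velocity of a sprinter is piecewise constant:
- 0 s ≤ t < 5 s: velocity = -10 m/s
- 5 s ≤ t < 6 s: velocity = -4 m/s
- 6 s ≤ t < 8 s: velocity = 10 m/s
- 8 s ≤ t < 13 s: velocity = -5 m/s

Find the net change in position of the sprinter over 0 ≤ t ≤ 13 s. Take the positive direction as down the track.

-59 m

Net displacement equals the area under the velocity-time graph (areas below the axis count negative).
0–5 s: -10 × 5 = -50 m
5–6 s: -4 × 1 = -4 m
6–8 s: 10 × 2 = 20 m
8–13 s: -5 × 5 = -25 m
Net displacement = -59 m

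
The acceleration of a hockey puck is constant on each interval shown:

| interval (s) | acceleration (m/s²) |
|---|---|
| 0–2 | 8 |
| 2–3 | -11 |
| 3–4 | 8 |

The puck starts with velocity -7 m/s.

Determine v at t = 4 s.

Δv equals the area under the a-t graph; then v = v₀ + Δv.
0–2 s: 8 × 2 = 16 m/s
2–3 s: -11 × 1 = -11 m/s
3–4 s: 8 × 1 = 8 m/s
Δv = 13 m/s, so v(4) = -7 + (13) = 6 m/s.

6 m/s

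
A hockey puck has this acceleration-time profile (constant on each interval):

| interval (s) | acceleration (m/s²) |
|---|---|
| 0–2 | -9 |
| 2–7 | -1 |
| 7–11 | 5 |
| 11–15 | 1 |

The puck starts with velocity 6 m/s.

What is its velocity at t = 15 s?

Δv equals the area under the a-t graph; then v = v₀ + Δv.
0–2 s: -9 × 2 = -18 m/s
2–7 s: -1 × 5 = -5 m/s
7–11 s: 5 × 4 = 20 m/s
11–15 s: 1 × 4 = 4 m/s
Δv = 1 m/s, so v(15) = 6 + (1) = 7 m/s.

7 m/s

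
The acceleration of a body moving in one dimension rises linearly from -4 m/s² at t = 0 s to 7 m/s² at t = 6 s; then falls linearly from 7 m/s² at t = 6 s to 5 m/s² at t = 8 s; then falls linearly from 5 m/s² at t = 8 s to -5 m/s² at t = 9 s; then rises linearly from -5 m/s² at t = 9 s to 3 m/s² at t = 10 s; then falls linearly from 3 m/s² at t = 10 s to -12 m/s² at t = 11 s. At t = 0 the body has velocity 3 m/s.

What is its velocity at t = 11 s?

Δv equals the area under the a-t graph; then v = v₀ + Δv.
0–6 s: ½(-4 + 7)(6) = 9 m/s
6–8 s: ½(7 + 5)(2) = 12 m/s
8–9 s: ½(5 + -5)(1) = 0 m/s
9–10 s: ½(-5 + 3)(1) = -1 m/s
10–11 s: ½(3 + -12)(1) = -4.5 m/s
Δv = 15.5 m/s, so v(11) = 3 + (15.5) = 18.5 m/s.

18.5 m/s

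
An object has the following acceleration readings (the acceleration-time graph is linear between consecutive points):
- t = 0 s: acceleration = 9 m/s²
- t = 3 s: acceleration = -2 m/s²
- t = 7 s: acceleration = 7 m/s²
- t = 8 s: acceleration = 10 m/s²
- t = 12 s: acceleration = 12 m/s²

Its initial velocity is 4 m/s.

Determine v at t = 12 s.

Δv equals the area under the a-t graph; then v = v₀ + Δv.
0–3 s: ½(9 + -2)(3) = 10.5 m/s
3–7 s: ½(-2 + 7)(4) = 10 m/s
7–8 s: ½(7 + 10)(1) = 8.5 m/s
8–12 s: ½(10 + 12)(4) = 44 m/s
Δv = 73 m/s, so v(12) = 4 + (73) = 77 m/s.

77 m/s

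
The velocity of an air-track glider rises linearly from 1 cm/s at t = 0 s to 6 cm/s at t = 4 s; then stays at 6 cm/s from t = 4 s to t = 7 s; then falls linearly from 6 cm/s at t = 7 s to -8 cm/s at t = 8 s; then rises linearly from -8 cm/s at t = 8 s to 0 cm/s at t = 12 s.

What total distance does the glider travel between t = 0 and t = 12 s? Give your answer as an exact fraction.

Distance (not displacement) is the total path length: add the absolute areas under v-t.
0–4 s: |½(1 + 6)(4)| = 14 cm
4–7 s: |6| × 3 = 18 cm
7–8 s: v = 0 at t = 52/7 s; triangle areas 9/7 + 16/7 = 25/7 cm
8–12 s: |½(-8 + 0)(4)| = 16 cm
Total distance = 361/7 cm

361/7 cm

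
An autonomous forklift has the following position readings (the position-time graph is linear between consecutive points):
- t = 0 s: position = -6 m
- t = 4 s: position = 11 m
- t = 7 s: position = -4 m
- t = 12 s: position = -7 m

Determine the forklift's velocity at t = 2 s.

Velocity is the slope of the x-t graph on 0–4 s: (11 − -6)/(4 − 0) = 4.25 m/s.

4.25 m/s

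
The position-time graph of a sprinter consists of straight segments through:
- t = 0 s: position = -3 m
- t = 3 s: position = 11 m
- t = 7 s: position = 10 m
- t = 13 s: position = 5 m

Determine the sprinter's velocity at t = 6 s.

Velocity is the slope of the x-t graph on 3–7 s: (10 − 11)/(7 − 3) = -0.25 m/s.

-0.25 m/s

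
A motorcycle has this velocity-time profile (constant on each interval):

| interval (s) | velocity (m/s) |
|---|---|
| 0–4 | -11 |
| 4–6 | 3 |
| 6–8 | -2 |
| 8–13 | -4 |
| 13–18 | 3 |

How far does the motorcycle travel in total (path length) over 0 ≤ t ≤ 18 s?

89 m

Distance (not displacement) is the total path length: add the absolute areas under v-t.
0–4 s: |-11| × 4 = 44 m
4–6 s: |3| × 2 = 6 m
6–8 s: |-2| × 2 = 4 m
8–13 s: |-4| × 5 = 20 m
13–18 s: |3| × 5 = 15 m
Total distance = 89 m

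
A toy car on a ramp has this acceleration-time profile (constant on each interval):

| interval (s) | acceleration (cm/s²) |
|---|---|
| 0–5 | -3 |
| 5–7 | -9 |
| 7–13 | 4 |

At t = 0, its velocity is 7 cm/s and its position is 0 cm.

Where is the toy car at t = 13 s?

On each constant-a segment, Δv = aΔt and Δx = v₀Δt + ½aΔt²; chain segment to segment.
0–5 s: v starts 7 cm/s; Δx = 7·5 + ½·-3·5² = -2.5 cm; v ends -8 cm/s.
5–7 s: v starts -8 cm/s; Δx = -8·2 + ½·-9·2² = -34 cm; v ends -26 cm/s.
7–13 s: v starts -26 cm/s; Δx = -26·6 + ½·4·6² = -84 cm; v ends -2 cm/s.
x(13) = 0 + Σ Δx = -120.5 cm.

-120.5 cm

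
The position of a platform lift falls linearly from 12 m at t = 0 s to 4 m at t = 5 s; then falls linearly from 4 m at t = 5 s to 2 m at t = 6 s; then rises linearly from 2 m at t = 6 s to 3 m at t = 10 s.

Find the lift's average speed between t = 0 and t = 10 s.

1.1 m/s

Average speed = (total path length)/(elapsed time); on a piecewise-linear x-t graph the path length is Σ|Δx|.
0–5 s: |Δx| = |4 − 12| = 8 m
5–6 s: |Δx| = |2 − 4| = 2 m
6–10 s: |Δx| = |3 − 2| = 1 m
Total path = 11 m; average speed = 11/10 = 1.1 m/s.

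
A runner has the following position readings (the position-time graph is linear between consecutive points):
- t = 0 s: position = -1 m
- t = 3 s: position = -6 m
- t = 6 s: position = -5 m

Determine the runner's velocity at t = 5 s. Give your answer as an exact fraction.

1/3 m/s

Velocity is the slope of the x-t graph on 3–6 s: (-5 − -6)/(6 − 3) = 1/3 m/s.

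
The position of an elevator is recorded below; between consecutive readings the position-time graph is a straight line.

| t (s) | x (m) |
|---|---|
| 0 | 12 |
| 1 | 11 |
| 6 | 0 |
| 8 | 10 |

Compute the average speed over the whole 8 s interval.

2.75 m/s

Average speed = (total path length)/(elapsed time); on a piecewise-linear x-t graph the path length is Σ|Δx|.
0–1 s: |Δx| = |11 − 12| = 1 m
1–6 s: |Δx| = |0 − 11| = 11 m
6–8 s: |Δx| = |10 − 0| = 10 m
Total path = 22 m; average speed = 22/8 = 2.75 m/s.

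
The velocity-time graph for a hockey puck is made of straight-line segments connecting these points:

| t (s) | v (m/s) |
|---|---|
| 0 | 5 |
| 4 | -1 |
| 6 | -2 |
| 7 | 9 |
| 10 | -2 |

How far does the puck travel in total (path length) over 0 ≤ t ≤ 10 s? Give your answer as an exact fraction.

Distance (not displacement) is the total path length: add the absolute areas under v-t.
0–4 s: v = 0 at t = 10/3 s; triangle areas 25/3 + 1/3 = 26/3 m
4–6 s: |½(-1 + -2)(2)| = 3 m
6–7 s: v = 0 at t = 68/11 s; triangle areas 2/11 + 81/22 = 85/22 m
7–10 s: v = 0 at t = 104/11 s; triangle areas 243/22 + 6/11 = 255/22 m
Total distance = 895/33 m

895/33 m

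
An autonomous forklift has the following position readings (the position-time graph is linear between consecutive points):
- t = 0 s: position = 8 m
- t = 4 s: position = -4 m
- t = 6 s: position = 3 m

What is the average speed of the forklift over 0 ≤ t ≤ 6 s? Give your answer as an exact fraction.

19/6 m/s

Average speed = (total path length)/(elapsed time); on a piecewise-linear x-t graph the path length is Σ|Δx|.
0–4 s: |Δx| = |-4 − 8| = 12 m
4–6 s: |Δx| = |3 − -4| = 7 m
Total path = 19 m; average speed = 19/6 = 19/6 m/s.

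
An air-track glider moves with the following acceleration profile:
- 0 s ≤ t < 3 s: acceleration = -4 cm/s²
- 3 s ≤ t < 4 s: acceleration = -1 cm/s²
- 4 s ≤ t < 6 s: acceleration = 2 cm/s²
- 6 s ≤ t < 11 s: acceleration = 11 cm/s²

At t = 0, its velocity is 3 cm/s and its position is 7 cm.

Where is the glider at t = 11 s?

On each constant-a segment, Δv = aΔt and Δx = v₀Δt + ½aΔt²; chain segment to segment.
0–3 s: v starts 3 cm/s; Δx = 3·3 + ½·-4·3² = -9 cm; v ends -9 cm/s.
3–4 s: v starts -9 cm/s; Δx = -9·1 + ½·-1·1² = -9.5 cm; v ends -10 cm/s.
4–6 s: v starts -10 cm/s; Δx = -10·2 + ½·2·2² = -16 cm; v ends -6 cm/s.
6–11 s: v starts -6 cm/s; Δx = -6·5 + ½·11·5² = 107.5 cm; v ends 49 cm/s.
x(11) = 7 + Σ Δx = 80 cm.

80 cm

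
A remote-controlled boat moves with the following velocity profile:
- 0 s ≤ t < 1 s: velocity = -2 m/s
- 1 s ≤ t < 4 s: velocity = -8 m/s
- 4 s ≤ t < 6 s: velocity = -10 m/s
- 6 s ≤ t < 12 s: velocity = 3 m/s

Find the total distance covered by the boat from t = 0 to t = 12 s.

64 m

Distance (not displacement) is the total path length: add the absolute areas under v-t.
0–1 s: |-2| × 1 = 2 m
1–4 s: |-8| × 3 = 24 m
4–6 s: |-10| × 2 = 20 m
6–12 s: |3| × 6 = 18 m
Total distance = 64 m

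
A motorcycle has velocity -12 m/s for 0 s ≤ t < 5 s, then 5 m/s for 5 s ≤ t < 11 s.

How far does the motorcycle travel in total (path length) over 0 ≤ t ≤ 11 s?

90 m

Total distance travelled is ∫|v| dt — sum the magnitudes of each area piece.
0–5 s: |-12| × 5 = 60 m
5–11 s: |5| × 6 = 30 m
Total distance = 90 m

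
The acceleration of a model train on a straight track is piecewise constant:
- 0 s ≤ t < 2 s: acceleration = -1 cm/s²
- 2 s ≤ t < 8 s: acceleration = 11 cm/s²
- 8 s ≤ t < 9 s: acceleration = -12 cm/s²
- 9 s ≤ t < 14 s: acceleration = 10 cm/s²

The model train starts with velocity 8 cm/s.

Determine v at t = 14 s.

110 cm/s

Δv equals the area under the a-t graph; then v = v₀ + Δv.
0–2 s: -1 × 2 = -2 cm/s
2–8 s: 11 × 6 = 66 cm/s
8–9 s: -12 × 1 = -12 cm/s
9–14 s: 10 × 5 = 50 cm/s
Δv = 102 cm/s, so v(14) = 8 + (102) = 110 cm/s.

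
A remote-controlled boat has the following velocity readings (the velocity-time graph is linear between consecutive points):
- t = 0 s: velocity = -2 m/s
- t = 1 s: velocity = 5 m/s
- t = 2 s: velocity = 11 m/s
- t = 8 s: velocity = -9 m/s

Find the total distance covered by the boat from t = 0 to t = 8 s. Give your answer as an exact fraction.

1413/35 m

Distance (not displacement) is the total path length: add the absolute areas under v-t.
0–1 s: v = 0 at t = 2/7 s; triangle areas 2/7 + 25/14 = 29/14 m
1–2 s: |½(5 + 11)(1)| = 8 m
2–8 s: v = 0 at t = 5.3 s; triangle areas 18.15 + 12.15 = 30.3 m
Total distance = 1413/35 m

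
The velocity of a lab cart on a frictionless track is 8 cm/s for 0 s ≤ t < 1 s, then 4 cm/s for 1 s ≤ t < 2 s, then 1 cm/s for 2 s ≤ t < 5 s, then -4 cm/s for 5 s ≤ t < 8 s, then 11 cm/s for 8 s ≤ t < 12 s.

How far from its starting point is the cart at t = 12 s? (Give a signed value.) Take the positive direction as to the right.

47 cm

Net displacement equals the area under the velocity-time graph (areas below the axis count negative).
0–1 s: 8 × 1 = 8 cm
1–2 s: 4 × 1 = 4 cm
2–5 s: 1 × 3 = 3 cm
5–8 s: -4 × 3 = -12 cm
8–12 s: 11 × 4 = 44 cm
Net displacement = 47 cm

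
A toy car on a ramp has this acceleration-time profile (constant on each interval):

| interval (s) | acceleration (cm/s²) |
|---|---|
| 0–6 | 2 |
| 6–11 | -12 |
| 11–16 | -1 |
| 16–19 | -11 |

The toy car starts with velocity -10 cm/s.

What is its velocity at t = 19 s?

-96 cm/s

Δv equals the area under the a-t graph; then v = v₀ + Δv.
0–6 s: 2 × 6 = 12 cm/s
6–11 s: -12 × 5 = -60 cm/s
11–16 s: -1 × 5 = -5 cm/s
16–19 s: -11 × 3 = -33 cm/s
Δv = -86 cm/s, so v(19) = -10 + (-86) = -96 cm/s.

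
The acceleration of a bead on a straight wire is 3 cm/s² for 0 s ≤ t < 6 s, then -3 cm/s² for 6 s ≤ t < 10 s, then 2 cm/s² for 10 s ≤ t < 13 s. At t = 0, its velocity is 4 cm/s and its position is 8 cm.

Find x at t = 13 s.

On each constant-a segment, Δv = aΔt and Δx = v₀Δt + ½aΔt²; chain segment to segment.
0–6 s: v starts 4 cm/s; Δx = 4·6 + ½·3·6² = 78 cm; v ends 22 cm/s.
6–10 s: v starts 22 cm/s; Δx = 22·4 + ½·-3·4² = 64 cm; v ends 10 cm/s.
10–13 s: v starts 10 cm/s; Δx = 10·3 + ½·2·3² = 39 cm; v ends 16 cm/s.
x(13) = 8 + Σ Δx = 189 cm.

189 cm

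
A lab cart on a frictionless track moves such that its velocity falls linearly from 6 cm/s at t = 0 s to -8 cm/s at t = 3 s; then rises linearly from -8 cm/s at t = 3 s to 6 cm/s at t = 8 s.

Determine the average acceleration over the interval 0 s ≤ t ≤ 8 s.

Average acceleration = Δv/Δt = (6 − 6)/(8 − 0) = 0 cm/s².

0 cm/s²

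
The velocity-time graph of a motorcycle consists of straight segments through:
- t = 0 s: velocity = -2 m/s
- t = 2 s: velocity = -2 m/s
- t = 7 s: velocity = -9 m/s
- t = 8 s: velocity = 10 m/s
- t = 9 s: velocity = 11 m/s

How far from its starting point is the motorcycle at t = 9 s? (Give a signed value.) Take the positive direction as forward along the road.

-20.5 m

Net displacement equals the area under the velocity-time graph (areas below the axis count negative).
0–2 s: -2 × 2 = -4 m
2–7 s: ½(-2 + -9)(5) = -27.5 m
7–8 s: ½(-9 + 10)(1) = 0.5 m
8–9 s: ½(10 + 11)(1) = 10.5 m
Net displacement = -20.5 m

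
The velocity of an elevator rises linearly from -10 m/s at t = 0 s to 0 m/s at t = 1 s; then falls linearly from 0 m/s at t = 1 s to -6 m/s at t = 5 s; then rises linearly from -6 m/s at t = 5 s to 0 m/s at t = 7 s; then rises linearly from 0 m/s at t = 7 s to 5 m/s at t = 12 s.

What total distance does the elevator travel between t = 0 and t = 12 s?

35.5 m

Distance (not displacement) is the total path length: add the absolute areas under v-t.
0–1 s: |½(-10 + 0)(1)| = 5 m
1–5 s: |½(0 + -6)(4)| = 12 m
5–7 s: |½(-6 + 0)(2)| = 6 m
7–12 s: |½(0 + 5)(5)| = 12.5 m
Total distance = 35.5 m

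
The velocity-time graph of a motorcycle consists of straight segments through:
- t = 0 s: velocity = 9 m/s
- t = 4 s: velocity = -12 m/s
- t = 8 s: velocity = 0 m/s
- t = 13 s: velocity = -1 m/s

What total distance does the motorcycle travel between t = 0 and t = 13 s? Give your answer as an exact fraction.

Distance (not displacement) is the total path length: add the absolute areas under v-t.
0–4 s: v = 0 at t = 12/7 s; triangle areas 54/7 + 96/7 = 150/7 m
4–8 s: |½(-12 + 0)(4)| = 24 m
8–13 s: |½(0 + -1)(5)| = 2.5 m
Total distance = 671/14 m

671/14 m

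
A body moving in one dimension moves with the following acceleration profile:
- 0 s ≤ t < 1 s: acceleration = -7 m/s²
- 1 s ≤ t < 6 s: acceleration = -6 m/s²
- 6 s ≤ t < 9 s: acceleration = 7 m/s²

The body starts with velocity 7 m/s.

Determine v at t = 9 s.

-9 m/s

Δv equals the area under the a-t graph; then v = v₀ + Δv.
0–1 s: -7 × 1 = -7 m/s
1–6 s: -6 × 5 = -30 m/s
6–9 s: 7 × 3 = 21 m/s
Δv = -16 m/s, so v(9) = 7 + (-16) = -9 m/s.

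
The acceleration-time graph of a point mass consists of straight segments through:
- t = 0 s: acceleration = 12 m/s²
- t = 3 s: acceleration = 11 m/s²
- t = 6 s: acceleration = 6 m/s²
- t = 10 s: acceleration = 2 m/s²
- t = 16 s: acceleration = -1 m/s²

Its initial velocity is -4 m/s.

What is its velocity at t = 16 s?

75 m/s

Δv equals the area under the a-t graph; then v = v₀ + Δv.
0–3 s: ½(12 + 11)(3) = 34.5 m/s
3–6 s: ½(11 + 6)(3) = 25.5 m/s
6–10 s: ½(6 + 2)(4) = 16 m/s
10–16 s: ½(2 + -1)(6) = 3 m/s
Δv = 79 m/s, so v(16) = -4 + (79) = 75 m/s.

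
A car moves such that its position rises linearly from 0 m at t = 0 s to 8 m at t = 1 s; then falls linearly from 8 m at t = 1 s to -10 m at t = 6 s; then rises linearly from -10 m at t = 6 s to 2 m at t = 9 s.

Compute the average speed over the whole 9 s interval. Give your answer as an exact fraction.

Average speed = (total path length)/(elapsed time); on a piecewise-linear x-t graph the path length is Σ|Δx|.
0–1 s: |Δx| = |8 − 0| = 8 m
1–6 s: |Δx| = |-10 − 8| = 18 m
6–9 s: |Δx| = |2 − -10| = 12 m
Total path = 38 m; average speed = 38/9 = 38/9 m/s.

38/9 m/s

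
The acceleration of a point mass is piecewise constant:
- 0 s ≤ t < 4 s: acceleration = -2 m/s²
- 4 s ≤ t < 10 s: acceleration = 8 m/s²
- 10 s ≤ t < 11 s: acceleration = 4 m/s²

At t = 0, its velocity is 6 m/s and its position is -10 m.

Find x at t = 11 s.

On each constant-a segment, Δv = aΔt and Δx = v₀Δt + ½aΔt²; chain segment to segment.
0–4 s: v starts 6 m/s; Δx = 6·4 + ½·-2·4² = 8 m; v ends -2 m/s.
4–10 s: v starts -2 m/s; Δx = -2·6 + ½·8·6² = 132 m; v ends 46 m/s.
10–11 s: v starts 46 m/s; Δx = 46·1 + ½·4·1² = 48 m; v ends 50 m/s.
x(11) = -10 + Σ Δx = 178 m.

178 m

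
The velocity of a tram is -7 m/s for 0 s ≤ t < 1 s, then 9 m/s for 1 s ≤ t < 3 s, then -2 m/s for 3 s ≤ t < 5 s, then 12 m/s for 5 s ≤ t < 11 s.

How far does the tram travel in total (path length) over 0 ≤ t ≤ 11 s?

Total distance travelled is ∫|v| dt — sum the magnitudes of each area piece.
0–1 s: |-7| × 1 = 7 m
1–3 s: |9| × 2 = 18 m
3–5 s: |-2| × 2 = 4 m
5–11 s: |12| × 6 = 72 m
Total distance = 101 m

101 m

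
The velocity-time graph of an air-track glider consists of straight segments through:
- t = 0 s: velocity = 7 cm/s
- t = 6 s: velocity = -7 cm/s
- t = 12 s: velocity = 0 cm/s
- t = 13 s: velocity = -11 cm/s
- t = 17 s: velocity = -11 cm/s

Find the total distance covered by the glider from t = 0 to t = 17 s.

91.5 cm

Distance (not displacement) is the total path length: add the absolute areas under v-t.
0–6 s: v = 0 at t = 3 s; triangle areas 10.5 + 10.5 = 21 cm
6–12 s: |½(-7 + 0)(6)| = 21 cm
12–13 s: |½(0 + -11)(1)| = 5.5 cm
13–17 s: |-11| × 4 = 44 cm
Total distance = 91.5 cm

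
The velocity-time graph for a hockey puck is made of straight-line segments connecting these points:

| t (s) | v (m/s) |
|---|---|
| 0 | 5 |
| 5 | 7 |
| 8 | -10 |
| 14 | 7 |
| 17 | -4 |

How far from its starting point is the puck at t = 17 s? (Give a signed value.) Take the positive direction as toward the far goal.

21 m

Net displacement equals the area under the velocity-time graph (areas below the axis count negative).
0–5 s: ½(5 + 7)(5) = 30 m
5–8 s: ½(7 + -10)(3) = -4.5 m
8–14 s: ½(-10 + 7)(6) = -9 m
14–17 s: ½(7 + -4)(3) = 4.5 m
Net displacement = 21 m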